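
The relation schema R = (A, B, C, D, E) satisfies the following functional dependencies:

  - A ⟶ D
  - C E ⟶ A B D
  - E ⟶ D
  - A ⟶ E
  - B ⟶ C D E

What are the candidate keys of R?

{B}⁺: B→CDE adds C, D, E; CE→ABD adds A → {A, B, C, D, E}.
{A, C}⁺: A→D adds D; A→E adds E; CE→ABD adds B → {A, B, C, D, E}. Minimal: {C}⁺ = {C}; {A}⁺ = {A, D, E} — none reach the full schema.
{C, E}⁺: CE→ABD adds A, B, D → {A, B, C, D, E}. Minimal: {E}⁺ = {D, E}; {C}⁺ = {C} — none reach the full schema.

B, AC, CE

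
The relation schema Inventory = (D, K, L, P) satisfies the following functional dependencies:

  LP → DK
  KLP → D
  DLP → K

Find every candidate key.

(L, P)

Attributes L, P never appear on any right-hand side, so every candidate key must contain {L, P}.
{L, P}⁺ = {D, K, L, P}, which is all of the schema, so {L, P} is the only candidate key.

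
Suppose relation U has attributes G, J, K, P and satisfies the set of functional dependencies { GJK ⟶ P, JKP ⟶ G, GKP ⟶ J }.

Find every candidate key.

{G, J, K}⁺: GJK→P adds P → {G, J, K, P}. Minimal: {J, K}⁺ = {J, K}; {G, K}⁺ = {G, K}; {G, J}⁺ = {G, J} — none reach the full schema.
{G, K, P}⁺: GKP→J adds J → {G, J, K, P}. Minimal: {K, P}⁺ = {K, P}; {G, P}⁺ = {G, P}; {G, K}⁺ = {G, K} — none reach the full schema.
{J, K, P}⁺: JKP→G adds G → {G, J, K, P}. Minimal: {K, P}⁺ = {K, P}; {J, P}⁺ = {J, P}; {J, K}⁺ = {J, K} — none reach the full schema.

GJK, GKP, JKP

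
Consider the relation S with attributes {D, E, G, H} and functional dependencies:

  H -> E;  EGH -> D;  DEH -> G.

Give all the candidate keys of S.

{D, H}⁺: H→E adds E; DEH→G adds G → {D, E, G, H}. Minimal: {H}⁺ = {E, H}; {D}⁺ = {D} — none reach the full schema.
{G, H}⁺: H→E adds E; EGH→D adds D → {D, E, G, H}. Minimal: {H}⁺ = {E, H}; {G}⁺ = {G} — none reach the full schema.

DH, GH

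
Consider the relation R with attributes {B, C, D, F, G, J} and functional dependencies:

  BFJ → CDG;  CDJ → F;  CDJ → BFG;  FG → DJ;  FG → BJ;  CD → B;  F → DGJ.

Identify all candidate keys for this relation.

{F}; {C, D, J}

{F}⁺: F→DGJ adds D, G, J; FG→BJ adds B; BFJ→CDG adds C → {B, C, D, F, G, J}.
{C, D, J}⁺: CDJ→F adds F; CDJ→BFG adds B, G → {B, C, D, F, G, J}. Minimal: {D, J}⁺ = {D, J}; {C, J}⁺ = {C, J}; {C, D}⁺ = {B, C, D} — none reach the full schema.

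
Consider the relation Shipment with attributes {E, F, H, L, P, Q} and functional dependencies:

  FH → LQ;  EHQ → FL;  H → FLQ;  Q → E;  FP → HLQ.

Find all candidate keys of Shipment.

Attribute P never appears on the right-hand side of any dependency, so P must belong to every candidate key.
{P}⁺ = {P}, which is not all of the schema, so we must add further attributes.
{F, P}⁺: FP→HLQ adds H, L, Q; Q→E adds E → {E, F, H, L, P, Q}. Minimal: {P}⁺ = {P}; {F}⁺ = {F} — none reach the full schema.
{H, P}⁺: H→FLQ adds F, L, Q; Q→E adds E → {E, F, H, L, P, Q}. Minimal: {P}⁺ = {P}; {H}⁺ = {E, F, H, L, Q} — none reach the full schema.

{F, P}; {H, P}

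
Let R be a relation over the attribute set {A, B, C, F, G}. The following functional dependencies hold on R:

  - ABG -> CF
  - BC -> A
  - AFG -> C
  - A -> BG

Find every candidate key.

{A}, {B, C}

{A}⁺: A→BG adds B, G; ABG→CF adds C, F → {A, B, C, F, G}.
{B, C}⁺: BC→A adds A; A→BG adds G; ABG→CF adds F → {A, B, C, F, G}. Minimal: {C}⁺ = {C}; {B}⁺ = {B} — none reach the full schema.
Any other superkey contains one of these as a subset, so there are no further candidate keys.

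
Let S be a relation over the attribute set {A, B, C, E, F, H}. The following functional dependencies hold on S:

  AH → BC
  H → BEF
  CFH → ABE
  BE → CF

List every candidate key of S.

H

{H}⁺: H→BEF adds B, E, F; BE→CF adds C; CFH→ABE adds A → {A, B, C, E, F, H}.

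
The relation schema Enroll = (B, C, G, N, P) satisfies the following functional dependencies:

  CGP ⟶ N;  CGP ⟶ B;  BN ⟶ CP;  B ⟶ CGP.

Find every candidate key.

(B); (C, G, P)

{B}⁺: B→CGP adds C, G, P; CGP→N adds N → {B, C, G, N, P}.
{C, G, P}⁺: CGP→N adds N; CGP→B adds B → {B, C, G, N, P}. Minimal: {G, P}⁺ = {G, P}; {C, P}⁺ = {C, P}; {C, G}⁺ = {C, G} — none reach the full schema.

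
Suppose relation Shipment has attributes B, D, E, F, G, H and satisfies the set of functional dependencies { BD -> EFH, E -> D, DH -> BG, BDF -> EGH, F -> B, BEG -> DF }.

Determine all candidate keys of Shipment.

{B, D}, {B, E}, {D, F}, {D, H}, {E, F}, {E, H}

{B, D}⁺: BD→EFH adds E, F, H; DH→BG adds G → {B, D, E, F, G, H}. Minimal: {D}⁺ = {D}; {B}⁺ = {B} — none reach the full schema.
{B, E}⁺: E→D adds D; BD→EFH adds F, H; DH→BG adds G → {B, D, E, F, G, H}. Minimal: {E}⁺ = {D, E}; {B}⁺ = {B} — none reach the full schema.
{D, F}⁺: F→B adds B; BD→EFH adds E, H; DH→BG adds G → {B, D, E, F, G, H}. Minimal: {F}⁺ = {B, F}; {D}⁺ = {D} — none reach the full schema.
{D, H}⁺: DH→BG adds B, G; BD→EFH adds E, F → {B, D, E, F, G, H}. Minimal: {H}⁺ = {H}; {D}⁺ = {D} — none reach the full schema.
{E, F}⁺: E→D adds D; F→B adds B; BD→EFH adds H; DH→BG adds G → {B, D, E, F, G, H}. Minimal: {F}⁺ = {B, F}; {E}⁺ = {D, E} — none reach the full schema.
{E, H}⁺: E→D adds D; DH→BG adds B, G; BEG→DF adds F → {B, D, E, F, G, H}. Minimal: {H}⁺ = {H}; {E}⁺ = {D, E} — none reach the full schema.
Any other superkey contains one of these as a subset, so there are no further candidate keys.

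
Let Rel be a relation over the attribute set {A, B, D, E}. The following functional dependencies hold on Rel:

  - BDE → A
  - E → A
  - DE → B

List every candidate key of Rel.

Attributes D, E never appear on any right-hand side, so every candidate key must contain {D, E}.
{D, E}⁺ = {A, B, D, E}, which is all of the schema, so {D, E} is the only candidate key.

{D, E}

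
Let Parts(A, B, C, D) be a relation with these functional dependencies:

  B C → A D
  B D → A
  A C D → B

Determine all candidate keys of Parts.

Attribute C never appears on the right-hand side of any dependency, so C must belong to every candidate key.
{C}⁺ = {C}, which is not all of the schema, so we must add further attributes.
{B, C}⁺: BC→AD adds A, D → {A, B, C, D}. Minimal: {C}⁺ = {C}; {B}⁺ = {B} — none reach the full schema.
{A, C, D}⁺: ACD→B adds B → {A, B, C, D}. Minimal: {C, D}⁺ = {C, D}; {A, D}⁺ = {A, D}; {A, C}⁺ = {A, C} — none reach the full schema.
Any other superkey contains one of these as a subset, so there are no further candidate keys.

{B, C}, {A, C, D}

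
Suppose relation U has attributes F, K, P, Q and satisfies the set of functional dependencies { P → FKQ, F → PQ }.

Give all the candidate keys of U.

{F}, {P}

{F}⁺: F→PQ adds P, Q; P→FKQ adds K → {F, K, P, Q}.
{P}⁺: P→FKQ adds F, K, Q → {F, K, P, Q}.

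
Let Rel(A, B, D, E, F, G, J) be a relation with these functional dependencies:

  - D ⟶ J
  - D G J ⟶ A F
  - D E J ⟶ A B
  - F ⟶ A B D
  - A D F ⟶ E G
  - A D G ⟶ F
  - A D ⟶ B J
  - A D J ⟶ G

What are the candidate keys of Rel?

F; AD; DE; DG

{F}⁺: F→ABD adds A, B, D; ADF→EG adds E, G; AD→BJ adds J → {A, B, D, E, F, G, J}.
{A, D}⁺: D→J adds J; AD→BJ adds B; ADJ→G adds G; DGJ→AF adds F; ADF→EG adds E → {A, B, D, E, F, G, J}. Minimal: {D}⁺ = {D, J}; {A}⁺ = {A} — none reach the full schema.
{D, E}⁺: D→J adds J; DEJ→AB adds A, B; ADJ→G adds G; DGJ→AF adds F → {A, B, D, E, F, G, J}. Minimal: {E}⁺ = {E}; {D}⁺ = {D, J} — none reach the full schema.
{D, G}⁺: D→J adds J; DGJ→AF adds A, F; F→ABD adds B; ADF→EG adds E → {A, B, D, E, F, G, J}. Minimal: {G}⁺ = {G}; {D}⁺ = {D, J} — none reach the full schema.
Any other superkey contains one of these as a subset, so there are no further candidate keys.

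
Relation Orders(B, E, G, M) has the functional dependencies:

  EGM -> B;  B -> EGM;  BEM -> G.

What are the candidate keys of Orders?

{B}⁺: B→EGM adds E, G, M → {B, E, G, M}.
{E, G, M}⁺: EGM→B adds B → {B, E, G, M}. Minimal: {G, M}⁺ = {G, M}; {E, M}⁺ = {E, M}; {E, G}⁺ = {E, G} — none reach the full schema.
Any other superkey contains one of these as a subset, so there are no further candidate keys.

B; EGM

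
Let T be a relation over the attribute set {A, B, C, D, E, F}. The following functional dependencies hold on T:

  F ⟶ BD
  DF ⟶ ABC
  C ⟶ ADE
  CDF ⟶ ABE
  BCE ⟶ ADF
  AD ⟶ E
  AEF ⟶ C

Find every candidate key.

{F}⁺: F→BD adds B, D; DF→ABC adds A, C; C→ADE adds E → {A, B, C, D, E, F}.
{B, C}⁺: C→ADE adds A, D, E; BCE→ADF adds F → {A, B, C, D, E, F}.
Any other superkey contains one of these as a subset, so there are no further candidate keys.

(F), (B, C)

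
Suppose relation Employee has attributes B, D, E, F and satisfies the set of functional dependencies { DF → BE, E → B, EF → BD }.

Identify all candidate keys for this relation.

Attribute F never appears on the right-hand side of any dependency, so F must belong to every candidate key.
{F}⁺ = {F}, which is not all of the schema, so we must add further attributes.
{D, F}⁺: DF→BE adds B, E → {B, D, E, F}. Minimal: {F}⁺ = {F}; {D}⁺ = {D} — none reach the full schema.
{E, F}⁺: E→B adds B; EF→BD adds D → {B, D, E, F}. Minimal: {F}⁺ = {F}; {E}⁺ = {B, E} — none reach the full schema.
Any other superkey contains one of these as a subset, so there are no further candidate keys.

(D, F), (E, F)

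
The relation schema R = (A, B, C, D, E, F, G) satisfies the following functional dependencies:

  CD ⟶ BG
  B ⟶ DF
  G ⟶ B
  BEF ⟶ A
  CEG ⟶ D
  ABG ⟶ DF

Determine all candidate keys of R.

Attributes C, E never appear on any right-hand side, so every candidate key must contain {C, E}.
{C, E}⁺ = {C, E}, which is not all of the schema, so we must add further attributes.
{B, C, E}⁺: B→DF adds D, F; BEF→A adds A; CD→BG adds G → {A, B, C, D, E, F, G}.
{C, D, E}⁺: CD→BG adds B, G; B→DF adds F; BEF→A adds A → {A, B, C, D, E, F, G}.
{C, E, G}⁺: G→B adds B; CEG→D adds D; B→DF adds F; BEF→A adds A → {A, B, C, D, E, F, G}.
Any other superkey contains one of these as a subset, so there are no further candidate keys.

(B, C, E), (C, D, E), (C, E, G)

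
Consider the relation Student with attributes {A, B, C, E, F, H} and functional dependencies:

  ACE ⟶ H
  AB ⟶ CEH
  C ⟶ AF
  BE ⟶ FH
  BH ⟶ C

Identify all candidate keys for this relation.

Attribute B never appears on the right-hand side of any dependency, so B must belong to every candidate key.
{B}⁺ = {B}, which is not all of the schema, so we must add further attributes.
{A, B}⁺: AB→CEH adds C, E, H; C→AF adds F → {A, B, C, E, F, H}. Minimal: {B}⁺ = {B}; {A}⁺ = {A} — none reach the full schema.
{B, C}⁺: C→AF adds A, F; AB→CEH adds E, H → {A, B, C, E, F, H}. Minimal: {C}⁺ = {A, C, F}; {B}⁺ = {B} — none reach the full schema.
{B, E}⁺: BE→FH adds F, H; BH→C adds C; C→AF adds A → {A, B, C, E, F, H}. Minimal: {E}⁺ = {E}; {B}⁺ = {B} — none reach the full schema.
{B, H}⁺: BH→C adds C; C→AF adds A, F; AB→CEH adds E → {A, B, C, E, F, H}. Minimal: {H}⁺ = {H}; {B}⁺ = {B} — none reach the full schema.
Any other superkey contains one of these as a subset, so there are no further candidate keys.

{A, B}; {B, C}; {B, E}; {B, H}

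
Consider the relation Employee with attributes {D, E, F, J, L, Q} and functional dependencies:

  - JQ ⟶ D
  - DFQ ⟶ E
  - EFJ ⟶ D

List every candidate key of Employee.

Attributes F, J, L, Q never appear on any right-hand side, so every candidate key must contain {F, J, L, Q}.
{F, J, L, Q}⁺ = {D, E, F, J, L, Q}, which is all of the schema, so {F, J, L, Q} is the only candidate key.

{F, J, L, Q}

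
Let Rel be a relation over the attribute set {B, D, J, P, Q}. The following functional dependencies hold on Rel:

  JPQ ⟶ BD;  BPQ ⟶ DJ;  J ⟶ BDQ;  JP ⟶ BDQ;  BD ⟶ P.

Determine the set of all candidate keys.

{J}; {B, D, Q}; {B, P, Q}

{J}⁺: J→BDQ adds B, D, Q; BD→P adds P → {B, D, J, P, Q}.
{B, D, Q}⁺: BD→P adds P; BPQ→DJ adds J → {B, D, J, P, Q}.
{B, P, Q}⁺: BPQ→DJ adds D, J → {B, D, J, P, Q}.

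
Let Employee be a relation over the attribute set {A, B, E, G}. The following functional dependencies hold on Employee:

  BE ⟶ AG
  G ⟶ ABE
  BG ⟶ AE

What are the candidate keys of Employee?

G, BE

{G}⁺: G→ABE adds A, B, E → {A, B, E, G}.
{B, E}⁺: BE→AG adds A, G → {A, B, E, G}.
Any other superkey contains one of these as a subset, so there are no further candidate keys.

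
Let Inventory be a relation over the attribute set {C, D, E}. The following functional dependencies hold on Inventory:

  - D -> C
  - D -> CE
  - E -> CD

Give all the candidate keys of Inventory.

{D}⁺: D→C adds C; D→CE adds E → {C, D, E}.
{E}⁺: E→CD adds C, D → {C, D, E}.

(D), (E)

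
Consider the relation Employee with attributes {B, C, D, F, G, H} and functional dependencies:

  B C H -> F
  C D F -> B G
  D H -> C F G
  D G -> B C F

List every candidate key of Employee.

Attributes D, H never appear on any right-hand side, so every candidate key must contain {D, H}.
{D, H}⁺ = {B, C, D, F, G, H}, which is all of the schema, so {D, H} is the only candidate key.

(D, H)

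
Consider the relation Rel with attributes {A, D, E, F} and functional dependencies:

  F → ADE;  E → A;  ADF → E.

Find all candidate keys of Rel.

{F}

Attribute F never appears on the right-hand side of any dependency, so F must belong to every candidate key.
{F}⁺ = {A, D, E, F}, which is all of the schema, so {F} is the only candidate key.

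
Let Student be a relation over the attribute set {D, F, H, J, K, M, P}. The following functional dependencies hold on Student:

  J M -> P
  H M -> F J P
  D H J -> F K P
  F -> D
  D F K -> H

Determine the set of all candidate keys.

(H, M), (F, K, M)

Attribute M never appears on the right-hand side of any dependency, so M must belong to every candidate key.
{M}⁺ = {M}, which is not all of the schema, so we must add further attributes.
{H, M}⁺: HM→FJP adds F, J, P; F→D adds D; DHJ→FKP adds K → {D, F, H, J, K, M, P}.
{F, K, M}⁺: F→D adds D; DFK→H adds H; HM→FJP adds J, P → {D, F, H, J, K, M, P}.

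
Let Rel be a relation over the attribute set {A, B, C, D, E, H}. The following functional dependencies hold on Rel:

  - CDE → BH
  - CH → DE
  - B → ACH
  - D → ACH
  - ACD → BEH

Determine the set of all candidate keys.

{B}, {D}, {C, H}

{B}⁺: B→ACH adds A, C, H; CH→DE adds D, E → {A, B, C, D, E, H}.
{D}⁺: D→ACH adds A, C, H; ACD→BEH adds B, E → {A, B, C, D, E, H}.
{C, H}⁺: CH→DE adds D, E; D→ACH adds A; ACD→BEH adds B → {A, B, C, D, E, H}.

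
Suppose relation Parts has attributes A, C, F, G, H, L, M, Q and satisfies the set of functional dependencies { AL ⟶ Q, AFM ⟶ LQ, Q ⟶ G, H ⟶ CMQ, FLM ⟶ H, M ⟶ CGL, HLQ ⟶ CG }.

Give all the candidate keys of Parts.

{A, F, H}, {A, F, M}

Attributes A, F never appear on any right-hand side, so every candidate key must contain {A, F}.
{A, F}⁺ = {A, F}, which is not all of the schema, so we must add further attributes.
{A, F, H}⁺: H→CMQ adds C, M, Q; M→CGL adds G, L → {A, C, F, G, H, L, M, Q}. Minimal: {F, H}⁺ = {C, F, G, H, L, M, Q}; {A, H}⁺ = {A, C, G, H, L, M, Q}; {A, F}⁺ = {A, F} — none reach the full schema.
{A, F, M}⁺: AFM→LQ adds L, Q; Q→G adds G; FLM→H adds H; M→CGL adds C → {A, C, F, G, H, L, M, Q}. Minimal: {F, M}⁺ = {C, F, G, H, L, M, Q}; {A, M}⁺ = {A, C, G, L, M, Q}; {A, F}⁺ = {A, F} — none reach the full schema.
Any other superkey contains one of these as a subset, so there are no further candidate keys.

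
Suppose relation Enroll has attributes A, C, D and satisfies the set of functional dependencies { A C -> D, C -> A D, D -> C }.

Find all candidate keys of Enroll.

{C}⁺: C→AD adds A, D → {A, C, D}.
{D}⁺: D→C adds C; C→AD adds A → {A, C, D}.
Any other superkey contains one of these as a subset, so there are no further candidate keys.

{C}; {D}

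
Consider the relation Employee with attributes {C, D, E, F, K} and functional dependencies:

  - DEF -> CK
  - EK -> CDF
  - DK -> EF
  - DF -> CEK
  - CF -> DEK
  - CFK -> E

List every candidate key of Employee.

(C, F); (D, F); (D, K); (E, K)

{C, F}⁺: CF→DEK adds D, E, K → {C, D, E, F, K}. Minimal: {F}⁺ = {F}; {C}⁺ = {C} — none reach the full schema.
{D, F}⁺: DF→CEK adds C, E, K → {C, D, E, F, K}. Minimal: {F}⁺ = {F}; {D}⁺ = {D} — none reach the full schema.
{D, K}⁺: DK→EF adds E, F; DF→CEK adds C → {C, D, E, F, K}. Minimal: {K}⁺ = {K}; {D}⁺ = {D} — none reach the full schema.
{E, K}⁺: EK→CDF adds C, D, F → {C, D, E, F, K}. Minimal: {K}⁺ = {K}; {E}⁺ = {E} — none reach the full schema.
Any other superkey contains one of these as a subset, so there are no further candidate keys.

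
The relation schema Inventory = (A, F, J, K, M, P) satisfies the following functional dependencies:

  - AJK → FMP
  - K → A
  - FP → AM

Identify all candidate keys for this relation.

Attributes J, K never appear on any right-hand side, so every candidate key must contain {J, K}.
{J, K}⁺ = {A, F, J, K, M, P}, which is all of the schema, so {J, K} is the only candidate key.

JK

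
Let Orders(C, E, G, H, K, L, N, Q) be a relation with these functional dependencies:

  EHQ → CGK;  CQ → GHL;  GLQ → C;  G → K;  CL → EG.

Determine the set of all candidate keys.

{C, N, Q}; {E, H, N, Q}; {G, L, N, Q}

Attributes N, Q never appear on any right-hand side, so every candidate key must contain {N, Q}.
{N, Q}⁺ = {N, Q}, which is not all of the schema, so we must add further attributes.
{C, N, Q}⁺: CQ→GHL adds G, H, L; G→K adds K; CL→EG adds E → {C, E, G, H, K, L, N, Q}. Minimal: {N, Q}⁺ = {N, Q}; {C, Q}⁺ = {C, E, G, H, K, L, Q}; {C, N}⁺ = {C, N} — none reach the full schema.
{E, H, N, Q}⁺: EHQ→CGK adds C, G, K; CQ→GHL adds L → {C, E, G, H, K, L, N, Q}. Minimal: {H, N, Q}⁺ = {H, N, Q}; {E, N, Q}⁺ = {E, N, Q}; {E, H, Q}⁺ = {C, E, G, H, K, L, Q}; … — none reach the full schema.
{G, L, N, Q}⁺: GLQ→C adds C; G→K adds K; CL→EG adds E; CQ→GHL adds H → {C, E, G, H, K, L, N, Q}. Minimal: {L, N, Q}⁺ = {L, N, Q}; {G, N, Q}⁺ = {G, K, N, Q}; {G, L, Q}⁺ = {C, E, G, H, K, L, Q}; … — none reach the full schema.
Any other superkey contains one of these as a subset, so there are no further candidate keys.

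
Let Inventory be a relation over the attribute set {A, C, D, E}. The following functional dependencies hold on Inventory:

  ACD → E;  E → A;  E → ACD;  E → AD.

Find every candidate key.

{E}⁺: E→A adds A; E→ACD adds C, D → {A, C, D, E}.
{A, C, D}⁺: ACD→E adds E → {A, C, D, E}. Minimal: {C, D}⁺ = {C, D}; {A, D}⁺ = {A, D}; {A, C}⁺ = {A, C} — none reach the full schema.

(E), (A, C, D)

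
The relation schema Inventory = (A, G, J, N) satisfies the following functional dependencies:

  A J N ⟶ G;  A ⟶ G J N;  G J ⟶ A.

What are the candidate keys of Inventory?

{A}⁺: A→GJN adds G, J, N → {A, G, J, N}.
{G, J}⁺: GJ→A adds A; A→GJN adds N → {A, G, J, N}. Minimal: {J}⁺ = {J}; {G}⁺ = {G} — none reach the full schema.
Any other superkey contains one of these as a subset, so there are no further candidate keys.

{A}, {G, J}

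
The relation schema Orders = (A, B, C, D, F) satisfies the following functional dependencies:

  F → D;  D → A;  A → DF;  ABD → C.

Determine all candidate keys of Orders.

Attribute B never appears on the right-hand side of any dependency, so B must belong to every candidate key.
{B}⁺ = {B}, which is not all of the schema, so we must add further attributes.
{A, B}⁺: A→DF adds D, F; ABD→C adds C → {A, B, C, D, F}. Minimal: {B}⁺ = {B}; {A}⁺ = {A, D, F} — none reach the full schema.
{B, D}⁺: D→A adds A; A→DF adds F; ABD→C adds C → {A, B, C, D, F}. Minimal: {D}⁺ = {A, D, F}; {B}⁺ = {B} — none reach the full schema.
{B, F}⁺: F→D adds D; D→A adds A; ABD→C adds C → {A, B, C, D, F}. Minimal: {F}⁺ = {A, D, F}; {B}⁺ = {B} — none reach the full schema.
Any other superkey contains one of these as a subset, so there are no further candidate keys.

(A, B), (B, D), (B, F)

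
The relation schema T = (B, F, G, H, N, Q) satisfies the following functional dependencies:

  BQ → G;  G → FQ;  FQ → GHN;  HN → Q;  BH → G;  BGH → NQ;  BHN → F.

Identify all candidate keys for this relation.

{B, G}⁺: G→FQ adds F, Q; FQ→GHN adds H, N → {B, F, G, H, N, Q}. Minimal: {G}⁺ = {F, G, H, N, Q}; {B}⁺ = {B} — none reach the full schema.
{B, H}⁺: BH→G adds G; BGH→NQ adds N, Q; BHN→F adds F → {B, F, G, H, N, Q}. Minimal: {H}⁺ = {H}; {B}⁺ = {B} — none reach the full schema.
{B, Q}⁺: BQ→G adds G; G→FQ adds F; FQ→GHN adds H, N → {B, F, G, H, N, Q}. Minimal: {Q}⁺ = {Q}; {B}⁺ = {B} — none reach the full schema.
Any other superkey contains one of these as a subset, so there are no further candidate keys.

BG, BH, BQ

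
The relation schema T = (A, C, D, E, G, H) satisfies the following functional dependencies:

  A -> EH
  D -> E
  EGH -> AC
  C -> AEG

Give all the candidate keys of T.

Attribute D never appears on the right-hand side of any dependency, so D must belong to every candidate key.
{D}⁺ = {D, E}, which is not all of the schema, so we must add further attributes.
{C, D}⁺: D→E adds E; C→AEG adds A, G; A→EH adds H → {A, C, D, E, G, H}.
{A, D, G}⁺: A→EH adds E, H; EGH→AC adds C → {A, C, D, E, G, H}.
{D, G, H}⁺: D→E adds E; EGH→AC adds A, C → {A, C, D, E, G, H}.
Any other superkey contains one of these as a subset, so there are no further candidate keys.

CD, ADG, DGH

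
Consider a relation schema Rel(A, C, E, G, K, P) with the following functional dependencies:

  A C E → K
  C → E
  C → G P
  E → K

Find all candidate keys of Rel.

(A, C)

Attributes A, C never appear on any right-hand side, so every candidate key must contain {A, C}.
{A, C}⁺ = {A, C, E, G, K, P}, which is all of the schema, so {A, C} is the only candidate key.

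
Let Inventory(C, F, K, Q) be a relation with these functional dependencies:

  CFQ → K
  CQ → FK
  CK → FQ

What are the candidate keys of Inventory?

Attribute C never appears on the right-hand side of any dependency, so C must belong to every candidate key.
{C}⁺ = {C}, which is not all of the schema, so we must add further attributes.
{C, K}⁺: CK→FQ adds F, Q → {C, F, K, Q}. Minimal: {K}⁺ = {K}; {C}⁺ = {C} — none reach the full schema.
{C, Q}⁺: CQ→FK adds F, K → {C, F, K, Q}. Minimal: {Q}⁺ = {Q}; {C}⁺ = {C} — none reach the full schema.
Any other superkey contains one of these as a subset, so there are no further candidate keys.

{C, K}, {C, Q}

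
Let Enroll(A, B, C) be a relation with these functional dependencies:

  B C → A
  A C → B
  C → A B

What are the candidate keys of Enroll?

C

Attribute C never appears on the right-hand side of any dependency, so C must belong to every candidate key.
{C}⁺ = {A, B, C}, which is all of the schema, so {C} is the only candidate key.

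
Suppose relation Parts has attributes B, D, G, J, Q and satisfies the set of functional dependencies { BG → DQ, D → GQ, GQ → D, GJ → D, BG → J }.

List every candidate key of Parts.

{B, D}; {B, G}

Attribute B never appears on the right-hand side of any dependency, so B must belong to every candidate key.
{B}⁺ = {B}, which is not all of the schema, so we must add further attributes.
{B, D}⁺: D→GQ adds G, Q; BG→J adds J → {B, D, G, J, Q}. Minimal: {D}⁺ = {D, G, Q}; {B}⁺ = {B} — none reach the full schema.
{B, G}⁺: BG→DQ adds D, Q; BG→J adds J → {B, D, G, J, Q}. Minimal: {G}⁺ = {G}; {B}⁺ = {B} — none reach the full schema.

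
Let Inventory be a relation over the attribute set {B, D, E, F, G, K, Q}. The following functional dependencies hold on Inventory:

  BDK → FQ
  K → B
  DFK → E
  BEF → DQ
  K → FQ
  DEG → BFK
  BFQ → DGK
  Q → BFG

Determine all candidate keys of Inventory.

{K}⁺: K→B adds B; K→FQ adds F, Q; BFQ→DGK adds D, G; DFK→E adds E → {B, D, E, F, G, K, Q}.
{Q}⁺: Q→BFG adds B, F, G; BFQ→DGK adds D, K; DFK→E adds E → {B, D, E, F, G, K, Q}.
{B, E, F}⁺: BEF→DQ adds D, Q; BFQ→DGK adds G, K → {B, D, E, F, G, K, Q}.
{D, E, G}⁺: DEG→BFK adds B, F, K; BDK→FQ adds Q → {B, D, E, F, G, K, Q}.
Any other superkey contains one of these as a subset, so there are no further candidate keys.

(K), (Q), (B, E, F), (D, E, G)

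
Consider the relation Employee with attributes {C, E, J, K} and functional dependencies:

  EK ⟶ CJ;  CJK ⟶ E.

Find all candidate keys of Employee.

EK, CJK

Attribute K never appears on the right-hand side of any dependency, so K must belong to every candidate key.
{K}⁺ = {K}, which is not all of the schema, so we must add further attributes.
{E, K}⁺: EK→CJ adds C, J → {C, E, J, K}. Minimal: {K}⁺ = {K}; {E}⁺ = {E} — none reach the full schema.
{C, J, K}⁺: CJK→E adds E → {C, E, J, K}. Minimal: {J, K}⁺ = {J, K}; {C, K}⁺ = {C, K}; {C, J}⁺ = {C, J} — none reach the full schema.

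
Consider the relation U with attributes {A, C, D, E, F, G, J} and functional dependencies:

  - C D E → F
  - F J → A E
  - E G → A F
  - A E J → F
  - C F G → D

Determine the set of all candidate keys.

Attributes C, G, J never appear on any right-hand side, so every candidate key must contain {C, G, J}.
{C, G, J}⁺ = {C, G, J}, which is not all of the schema, so we must add further attributes.
{C, E, G, J}⁺: EG→AF adds A, F; CFG→D adds D → {A, C, D, E, F, G, J}. Minimal: {E, G, J}⁺ = {A, E, F, G, J}; {C, G, J}⁺ = {C, G, J}; {C, E, J}⁺ = {C, E, J}; … — none reach the full schema.
{C, F, G, J}⁺: FJ→AE adds A, E; CFG→D adds D → {A, C, D, E, F, G, J}. Minimal: {F, G, J}⁺ = {A, E, F, G, J}; {C, G, J}⁺ = {C, G, J}; {C, F, J}⁺ = {A, C, E, F, J}; … — none reach the full schema.

(C, E, G, J), (C, F, G, J)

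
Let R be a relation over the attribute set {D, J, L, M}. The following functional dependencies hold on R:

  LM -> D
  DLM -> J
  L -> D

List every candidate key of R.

{L, M}

Attributes L, M never appear on any right-hand side, so every candidate key must contain {L, M}.
{L, M}⁺ = {D, J, L, M}, which is all of the schema, so {L, M} is the only candidate key.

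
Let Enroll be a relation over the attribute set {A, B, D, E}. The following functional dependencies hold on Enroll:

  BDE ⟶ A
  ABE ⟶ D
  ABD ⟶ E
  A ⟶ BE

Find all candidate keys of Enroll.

A; BDE

{A}⁺: A→BE adds B, E; ABE→D adds D → {A, B, D, E}.
{B, D, E}⁺: BDE→A adds A → {A, B, D, E}. Minimal: {D, E}⁺ = {D, E}; {B, E}⁺ = {B, E}; {B, D}⁺ = {B, D} — none reach the full schema.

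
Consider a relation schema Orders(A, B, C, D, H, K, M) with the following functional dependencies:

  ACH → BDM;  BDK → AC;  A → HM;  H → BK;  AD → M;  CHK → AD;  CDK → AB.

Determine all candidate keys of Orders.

AC; AD; CH; DH; BDK; CDK

{A, C}⁺: A→HM adds H, M; H→BK adds B, K; CHK→AD adds D → {A, B, C, D, H, K, M}.
{A, D}⁺: A→HM adds H, M; H→BK adds B, K; BDK→AC adds C → {A, B, C, D, H, K, M}.
{C, H}⁺: H→BK adds B, K; CHK→AD adds A, D; ACH→BDM adds M → {A, B, C, D, H, K, M}.
{D, H}⁺: H→BK adds B, K; BDK→AC adds A, C; A→HM adds M → {A, B, C, D, H, K, M}.
{B, D, K}⁺: BDK→AC adds A, C; A→HM adds H, M → {A, B, C, D, H, K, M}.
{C, D, K}⁺: CDK→AB adds A, B; A→HM adds H, M → {A, B, C, D, H, K, M}.
Any other superkey contains one of these as a subset, so there are no further candidate keys.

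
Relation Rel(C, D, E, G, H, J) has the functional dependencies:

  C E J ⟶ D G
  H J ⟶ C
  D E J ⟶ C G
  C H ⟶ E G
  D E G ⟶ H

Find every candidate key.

Attribute J never appears on the right-hand side of any dependency, so J must belong to every candidate key.
{J}⁺ = {J}, which is not all of the schema, so we must add further attributes.
{H, J}⁺: HJ→C adds C; CH→EG adds E, G; CEJ→DG adds D → {C, D, E, G, H, J}.
{C, E, J}⁺: CEJ→DG adds D, G; DEG→H adds H → {C, D, E, G, H, J}.
{D, E, J}⁺: DEJ→CG adds C, G; DEG→H adds H → {C, D, E, G, H, J}.
Any other superkey contains one of these as a subset, so there are no further candidate keys.

{H, J}; {C, E, J}; {D, E, J}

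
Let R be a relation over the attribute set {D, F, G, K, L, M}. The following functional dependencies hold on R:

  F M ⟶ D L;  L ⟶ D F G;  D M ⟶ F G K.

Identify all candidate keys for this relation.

(D, M); (F, M); (L, M)

Attribute M never appears on the right-hand side of any dependency, so M must belong to every candidate key.
{M}⁺ = {M}, which is not all of the schema, so we must add further attributes.
{D, M}⁺: DM→FGK adds F, G, K; FM→DL adds L → {D, F, G, K, L, M}. Minimal: {M}⁺ = {M}; {D}⁺ = {D} — none reach the full schema.
{F, M}⁺: FM→DL adds D, L; L→DFG adds G; DM→FGK adds K → {D, F, G, K, L, M}. Minimal: {M}⁺ = {M}; {F}⁺ = {F} — none reach the full schema.
{L, M}⁺: L→DFG adds D, F, G; DM→FGK adds K → {D, F, G, K, L, M}. Minimal: {M}⁺ = {M}; {L}⁺ = {D, F, G, L} — none reach the full schema.
Any other superkey contains one of these as a subset, so there are no further candidate keys.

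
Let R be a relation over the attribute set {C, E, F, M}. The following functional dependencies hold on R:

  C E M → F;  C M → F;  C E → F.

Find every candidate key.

CEM

Attributes C, E, M never appear on any right-hand side, so every candidate key must contain {C, E, M}.
{C, E, M}⁺ = {C, E, F, M}, which is all of the schema, so {C, E, M} is the only candidate key.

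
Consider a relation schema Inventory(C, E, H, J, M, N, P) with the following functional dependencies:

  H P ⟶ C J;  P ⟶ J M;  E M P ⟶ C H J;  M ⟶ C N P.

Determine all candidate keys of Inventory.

Attribute E never appears on the right-hand side of any dependency, so E must belong to every candidate key.
{E}⁺ = {E}, which is not all of the schema, so we must add further attributes.
{E, M}⁺: M→CNP adds C, N, P; P→JM adds J; EMP→CHJ adds H → {C, E, H, J, M, N, P}. Minimal: {M}⁺ = {C, J, M, N, P}; {E}⁺ = {E} — none reach the full schema.
{E, P}⁺: P→JM adds J, M; EMP→CHJ adds C, H; M→CNP adds N → {C, E, H, J, M, N, P}. Minimal: {P}⁺ = {C, J, M, N, P}; {E}⁺ = {E} — none reach the full schema.
Any other superkey contains one of these as a subset, so there are no further candidate keys.

(E, M); (E, P)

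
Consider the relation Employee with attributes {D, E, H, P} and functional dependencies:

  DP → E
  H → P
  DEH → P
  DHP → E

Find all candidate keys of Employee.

Attributes D, H never appear on any right-hand side, so every candidate key must contain {D, H}.
{D, H}⁺ = {D, E, H, P}, which is all of the schema, so {D, H} is the only candidate key.

{D, H}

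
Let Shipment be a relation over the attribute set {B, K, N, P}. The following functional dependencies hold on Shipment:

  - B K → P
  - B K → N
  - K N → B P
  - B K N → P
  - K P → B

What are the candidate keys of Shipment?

Attribute K never appears on the right-hand side of any dependency, so K must belong to every candidate key.
{K}⁺ = {K}, which is not all of the schema, so we must add further attributes.
{B, K}⁺: BK→P adds P; BK→N adds N → {B, K, N, P}. Minimal: {K}⁺ = {K}; {B}⁺ = {B} — none reach the full schema.
{K, N}⁺: KN→BP adds B, P → {B, K, N, P}. Minimal: {N}⁺ = {N}; {K}⁺ = {K} — none reach the full schema.
{K, P}⁺: KP→B adds B; BK→N adds N → {B, K, N, P}. Minimal: {P}⁺ = {P}; {K}⁺ = {K} — none reach the full schema.

{B, K}, {K, N}, {K, P}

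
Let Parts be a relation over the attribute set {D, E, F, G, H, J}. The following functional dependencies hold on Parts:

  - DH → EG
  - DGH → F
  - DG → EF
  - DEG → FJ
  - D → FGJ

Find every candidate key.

DH

Attributes D, H never appear on any right-hand side, so every candidate key must contain {D, H}.
{D, H}⁺ = {D, E, F, G, H, J}, which is all of the schema, so {D, H} is the only candidate key.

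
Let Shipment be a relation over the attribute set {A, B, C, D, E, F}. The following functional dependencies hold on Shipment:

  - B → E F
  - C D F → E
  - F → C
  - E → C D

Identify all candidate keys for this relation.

Attributes A, B never appear on any right-hand side, so every candidate key must contain {A, B}.
{A, B}⁺ = {A, B, C, D, E, F}, which is all of the schema, so {A, B} is the only candidate key.

{A, B}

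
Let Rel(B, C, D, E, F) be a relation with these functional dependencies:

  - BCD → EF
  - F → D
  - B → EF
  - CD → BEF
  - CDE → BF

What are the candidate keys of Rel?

BC, CD, CF

Attribute C never appears on the right-hand side of any dependency, so C must belong to every candidate key.
{C}⁺ = {C}, which is not all of the schema, so we must add further attributes.
{B, C}⁺: B→EF adds E, F; F→D adds D → {B, C, D, E, F}. Minimal: {C}⁺ = {C}; {B}⁺ = {B, D, E, F} — none reach the full schema.
{C, D}⁺: CD→BEF adds B, E, F → {B, C, D, E, F}. Minimal: {D}⁺ = {D}; {C}⁺ = {C} — none reach the full schema.
{C, F}⁺: F→D adds D; CD→BEF adds B, E → {B, C, D, E, F}. Minimal: {F}⁺ = {D, F}; {C}⁺ = {C} — none reach the full schema.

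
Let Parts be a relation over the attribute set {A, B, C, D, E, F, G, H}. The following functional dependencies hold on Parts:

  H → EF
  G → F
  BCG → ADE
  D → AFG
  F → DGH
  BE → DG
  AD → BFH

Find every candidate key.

{C, D}, {C, F}, {C, G}, {C, H}, {B, C, E}

Attribute C never appears on the right-hand side of any dependency, so C must belong to every candidate key.
{C}⁺ = {C}, which is not all of the schema, so we must add further attributes.
{C, D}⁺: D→AFG adds A, F, G; F→DGH adds H; AD→BFH adds B; H→EF adds E → {A, B, C, D, E, F, G, H}. Minimal: {D}⁺ = {A, B, D, E, F, G, H}; {C}⁺ = {C} — none reach the full schema.
{C, F}⁺: F→DGH adds D, G, H; H→EF adds E; D→AFG adds A; AD→BFH adds B → {A, B, C, D, E, F, G, H}. Minimal: {F}⁺ = {A, B, D, E, F, G, H}; {C}⁺ = {C} — none reach the full schema.
{C, G}⁺: G→F adds F; F→DGH adds D, H; H→EF adds E; D→AFG adds A; AD→BFH adds B → {A, B, C, D, E, F, G, H}. Minimal: {G}⁺ = {A, B, D, E, F, G, H}; {C}⁺ = {C} — none reach the full schema.
{C, H}⁺: H→EF adds E, F; F→DGH adds D, G; D→AFG adds A; AD→BFH adds B → {A, B, C, D, E, F, G, H}. Minimal: {H}⁺ = {A, B, D, E, F, G, H}; {C}⁺ = {C} — none reach the full schema.
{B, C, E}⁺: BE→DG adds D, G; G→F adds F; BCG→ADE adds A; F→DGH adds H → {A, B, C, D, E, F, G, H}. Minimal: {C, E}⁺ = {C, E}; {B, E}⁺ = {A, B, D, E, F, G, H}; {B, C}⁺ = {B, C} — none reach the full schema.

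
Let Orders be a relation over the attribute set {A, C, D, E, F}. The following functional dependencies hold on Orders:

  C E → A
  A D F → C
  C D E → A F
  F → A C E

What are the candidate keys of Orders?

Attribute D never appears on the right-hand side of any dependency, so D must belong to every candidate key.
{D}⁺ = {D}, which is not all of the schema, so we must add further attributes.
{D, F}⁺: F→ACE adds A, C, E → {A, C, D, E, F}.
{C, D, E}⁺: CE→A adds A; CDE→AF adds F → {A, C, D, E, F}.
Any other superkey contains one of these as a subset, so there are no further candidate keys.

{D, F}, {C, D, E}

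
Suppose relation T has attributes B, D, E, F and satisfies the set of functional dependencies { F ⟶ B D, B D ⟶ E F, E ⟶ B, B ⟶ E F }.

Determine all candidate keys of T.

{B}⁺: B→EF adds E, F; F→BD adds D → {B, D, E, F}.
{E}⁺: E→B adds B; B→EF adds F; F→BD adds D → {B, D, E, F}.
{F}⁺: F→BD adds B, D; BD→EF adds E → {B, D, E, F}.

{B}, {E}, {F}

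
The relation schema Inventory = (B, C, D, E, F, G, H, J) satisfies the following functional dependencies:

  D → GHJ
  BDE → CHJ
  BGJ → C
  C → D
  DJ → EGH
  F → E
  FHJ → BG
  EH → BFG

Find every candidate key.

C, D, BGJ, EHJ, FHJ

{C}⁺: C→D adds D; D→GHJ adds G, H, J; DJ→EGH adds E; EH→BFG adds B, F → {B, C, D, E, F, G, H, J}.
{D}⁺: D→GHJ adds G, H, J; DJ→EGH adds E; EH→BFG adds B, F; BDE→CHJ adds C → {B, C, D, E, F, G, H, J}.
{B, G, J}⁺: BGJ→C adds C; C→D adds D; DJ→EGH adds E, H; EH→BFG adds F → {B, C, D, E, F, G, H, J}. Minimal: {G, J}⁺ = {G, J}; {B, J}⁺ = {B, J}; {B, G}⁺ = {B, G} — none reach the full schema.
{E, H, J}⁺: EH→BFG adds B, F, G; BGJ→C adds C; C→D adds D → {B, C, D, E, F, G, H, J}. Minimal: {H, J}⁺ = {H, J}; {E, J}⁺ = {E, J}; {E, H}⁺ = {B, E, F, G, H} — none reach the full schema.
{F, H, J}⁺: F→E adds E; FHJ→BG adds B, G; BGJ→C adds C; C→D adds D → {B, C, D, E, F, G, H, J}. Minimal: {H, J}⁺ = {H, J}; {F, J}⁺ = {E, F, J}; {F, H}⁺ = {B, E, F, G, H} — none reach the full schema.
Any other superkey contains one of these as a subset, so there are no further candidate keys.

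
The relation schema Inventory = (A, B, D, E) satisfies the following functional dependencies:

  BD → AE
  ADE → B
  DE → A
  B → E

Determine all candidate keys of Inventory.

{B, D}; {D, E}

Attribute D never appears on the right-hand side of any dependency, so D must belong to every candidate key.
{D}⁺ = {D}, which is not all of the schema, so we must add further attributes.
{B, D}⁺: BD→AE adds A, E → {A, B, D, E}. Minimal: {D}⁺ = {D}; {B}⁺ = {B, E} — none reach the full schema.
{D, E}⁺: DE→A adds A; ADE→B adds B → {A, B, D, E}. Minimal: {E}⁺ = {E}; {D}⁺ = {D} — none reach the full schema.
Any other superkey contains one of these as a subset, so there are no further candidate keys.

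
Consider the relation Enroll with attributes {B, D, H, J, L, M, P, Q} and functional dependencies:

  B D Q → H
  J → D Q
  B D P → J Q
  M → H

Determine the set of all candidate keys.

{B, D, L, M, P}, {B, J, L, M, P}

Attributes B, L, M, P never appear on any right-hand side, so every candidate key must contain {B, L, M, P}.
{B, L, M, P}⁺ = {B, H, L, M, P}, which is not all of the schema, so we must add further attributes.
{B, D, L, M, P}⁺: BDP→JQ adds J, Q; M→H adds H → {B, D, H, J, L, M, P, Q}. Minimal: {D, L, M, P}⁺ = {D, H, L, M, P}; {B, L, M, P}⁺ = {B, H, L, M, P}; {B, D, M, P}⁺ = {B, D, H, J, M, P, Q}; … — none reach the full schema.
{B, J, L, M, P}⁺: J→DQ adds D, Q; M→H adds H → {B, D, H, J, L, M, P, Q}. Minimal: {J, L, M, P}⁺ = {D, H, J, L, M, P, Q}; {B, L, M, P}⁺ = {B, H, L, M, P}; {B, J, M, P}⁺ = {B, D, H, J, M, P, Q}; … — none reach the full schema.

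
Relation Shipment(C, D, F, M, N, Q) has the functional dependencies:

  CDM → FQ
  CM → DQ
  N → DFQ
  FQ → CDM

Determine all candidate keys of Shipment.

Attribute N never appears on the right-hand side of any dependency, so N must belong to every candidate key.
{N}⁺ = {C, D, F, M, N, Q}, which is all of the schema, so {N} is the only candidate key.

{N}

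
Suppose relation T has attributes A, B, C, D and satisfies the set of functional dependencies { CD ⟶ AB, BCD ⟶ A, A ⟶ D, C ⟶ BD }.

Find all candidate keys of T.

{C}

Attribute C never appears on the right-hand side of any dependency, so C must belong to every candidate key.
{C}⁺ = {A, B, C, D}, which is all of the schema, so {C} is the only candidate key.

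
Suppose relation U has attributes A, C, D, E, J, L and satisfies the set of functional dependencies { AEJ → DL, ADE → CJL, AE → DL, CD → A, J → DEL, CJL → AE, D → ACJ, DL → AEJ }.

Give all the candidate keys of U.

{D}, {J}, {A, E}

{D}⁺: D→ACJ adds A, C, J; J→DEL adds E, L → {A, C, D, E, J, L}.
{J}⁺: J→DEL adds D, E, L; D→ACJ adds A, C → {A, C, D, E, J, L}.
{A, E}⁺: AE→DL adds D, L; D→ACJ adds C, J → {A, C, D, E, J, L}.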